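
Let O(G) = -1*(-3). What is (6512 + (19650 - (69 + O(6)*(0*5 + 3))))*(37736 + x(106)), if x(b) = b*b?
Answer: 1277385648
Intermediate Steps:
x(b) = b²
O(G) = 3
(6512 + (19650 - (69 + O(6)*(0*5 + 3))))*(37736 + x(106)) = (6512 + (19650 - (69 + 3*(0*5 + 3))))*(37736 + 106²) = (6512 + (19650 - (69 + 3*(0 + 3))))*(37736 + 11236) = (6512 + (19650 - (69 + 3*3)))*48972 = (6512 + (19650 - (69 + 9)))*48972 = (6512 + (19650 - 1*78))*48972 = (6512 + (19650 - 78))*48972 = (6512 + 19572)*48972 = 26084*48972 = 1277385648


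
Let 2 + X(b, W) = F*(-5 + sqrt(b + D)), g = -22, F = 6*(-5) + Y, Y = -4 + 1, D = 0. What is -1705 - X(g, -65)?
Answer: -1868 + 33*I*sqrt(22) ≈ -1868.0 + 154.78*I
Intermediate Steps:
Y = -3
F = -33 (F = 6*(-5) - 3 = -30 - 3 = -33)
X(b, W) = 163 - 33*sqrt(b) (X(b, W) = -2 - 33*(-5 + sqrt(b + 0)) = -2 - 33*(-5 + sqrt(b)) = -2 + (165 - 33*sqrt(b)) = 163 - 33*sqrt(b))
-1705 - X(g, -65) = -1705 - (163 - 33*I*sqrt(22)) = -1705 + (-163 + 33*I*sqrt(22)) = -1868 + 33*I*sqrt(22)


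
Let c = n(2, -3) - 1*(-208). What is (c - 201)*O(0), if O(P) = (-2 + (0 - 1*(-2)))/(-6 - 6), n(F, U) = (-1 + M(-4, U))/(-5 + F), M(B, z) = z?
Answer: 0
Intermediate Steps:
n(F, U) = (-1 + U)/(-5 + F)
O(P) = 0 (O(P) = (-2 + (0 + 2))/(-12) = (-2 + 2)*(-1/12) = 0*(-1/12) = 0)
c = 628/3 (c = (-1 - 3)/(-5 + 2) - 1*(-208) = -4/(-3) + 208 = -1/3*(-4) + 208 = 4/3 + 208 = 628/3 ≈ 209.33)
(c - 201)*O(0) = (628/3 - 201)*0 = (25/3)*0 = 0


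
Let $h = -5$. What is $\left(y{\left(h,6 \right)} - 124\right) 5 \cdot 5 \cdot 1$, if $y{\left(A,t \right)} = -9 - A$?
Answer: $-3200$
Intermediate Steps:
$\left(y{\left(h,6 \right)} - 124\right) 5 \cdot 5 \cdot 1 = \left(\left(-9 - -5\right) - 124\right) 5 \cdot 5 \cdot 1 = \left(\left(-9 + 5\right) - 124\right) 25 \cdot 1 = \left(-4 - 124\right) 25 = \left(-128\right) 25 = -3200$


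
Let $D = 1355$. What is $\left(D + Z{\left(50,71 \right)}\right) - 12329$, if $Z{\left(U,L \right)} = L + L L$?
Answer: $-5862$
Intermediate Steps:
$Z{\left(U,L \right)} = L + L^{2}$
$\left(D + Z{\left(50,71 \right)}\right) - 12329 = \left(1355 + 71 \left(1 + 71\right)\right) - 12329 = \left(1355 + 71 \cdot 72\right) - 12329 = \left(1355 + 5112\right) - 12329 = 6467 - 12329 = -5862$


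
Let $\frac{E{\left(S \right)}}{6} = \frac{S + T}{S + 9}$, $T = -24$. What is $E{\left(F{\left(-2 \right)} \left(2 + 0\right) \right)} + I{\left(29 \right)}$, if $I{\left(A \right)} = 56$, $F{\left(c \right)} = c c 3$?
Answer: $56$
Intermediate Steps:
$F{\left(c \right)} = 3 c^{2}$ ($F{\left(c \right)} = c^{2} \cdot 3 = 3 c^{2}$)
$E{\left(S \right)} = \frac{6 \left(-24 + S\right)}{9 + S}$ ($E{\left(S \right)} = 6 \frac{S - 24}{S + 9} = 6 \frac{-24 + S}{9 + S} = \frac{6 \left(-24 + S\right)}{9 + S}$)
$E{\left(F{\left(-2 \right)} \left(2 + 0\right) \right)} + I{\left(29 \right)} = \frac{6 \left(-24 + 3 \left(-2\right)^{2} \left(2 + 0\right)\right)}{9 + 3 \left(-2\right)^{2} \left(2 + 0\right)} + 56 = \frac{6 \left(-24 + 3 \cdot 4 \cdot 2\right)}{9 + 3 \cdot 4 \cdot 2} + 56 = \frac{6 \left(-24 + 12 \cdot 2\right)}{9 + 12 \cdot 2} + 56 = \frac{6 \left(-24 + 24\right)}{9 + 24} + 56 = 6 \cdot \frac{1}{33} \cdot 0 + 56 = 0 + 56 = 56$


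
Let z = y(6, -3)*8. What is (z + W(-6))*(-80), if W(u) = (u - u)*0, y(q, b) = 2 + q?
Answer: -5120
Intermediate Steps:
W(u) = 0 (W(u) = 0*0 = 0)
z = 64 (z = (2 + 6)*8 = 8*8 = 64)
(z + W(-6))*(-80) = (64 + 0)*(-80) = 64*(-80) = -5120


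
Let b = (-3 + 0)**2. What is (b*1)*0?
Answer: 0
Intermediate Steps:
b = 9 (b = (-3)**2 = 9)
(b*1)*0 = (9*1)*0 = 9*0 = 0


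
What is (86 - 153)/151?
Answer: -67/151 ≈ -0.44371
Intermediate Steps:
(86 - 153)/151 = -67*1/151 = -67/151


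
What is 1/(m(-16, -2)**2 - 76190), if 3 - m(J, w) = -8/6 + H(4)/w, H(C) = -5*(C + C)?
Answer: -9/683501 ≈ -1.3168e-5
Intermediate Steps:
H(C) = -10*C
m(J, w) = 13/3 + 40/w (m(J, w) = 3 - (-8/6 + (-10*4)/w) = 3 - (-8*1/6 - 40/w) = 3 - (-4/3 - 40/w) = 3 + (4/3 + 40/w) = 13/3 + 40/w)
1/(m(-16, -2)**2 - 76190) = 1/((13/3 + 40/(-2))**2 - 76190) = 1/((13/3 + 40*(-1/2))**2 - 76190) = 1/((13/3 - 20)**2 - 76190) = 1/((-47/3)**2 - 76190) = 1/(2209/9 - 76190) = 1/(-683501/9) = -9/683501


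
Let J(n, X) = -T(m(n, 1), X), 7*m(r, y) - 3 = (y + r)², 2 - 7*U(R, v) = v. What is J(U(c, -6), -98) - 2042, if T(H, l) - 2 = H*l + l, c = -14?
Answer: -12878/7 ≈ -1839.7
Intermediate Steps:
U(R, v) = 2/7 - v/7
m(r, y) = 3/7 + (r + y)²/7 (m(r, y) = 3/7 + (y + r)²/7 = 3/7 + (r + y)²/7)
T(H, l) = 2 + l + H*l (T(H, l) = 2 + (H*l + l) = 2 + (l + H*l) = 2 + l + H*l)
J(n, X) = -2 - X - X*(3/7 + (1 + n)²/7) (J(n, X) = -(2 + X + (3/7 + (n + 1)²/7)*X) = -(2 + X + (3/7 + (1 + n)²/7)*X) = -(2 + X + X*(3/7 + (1 + n)²/7)) = -2 - X - X*(3/7 + (1 + n)²/7))
J(U(c, -6), -98) - 2042 = (-2 - 1*(-98) - ⅐*(-98)*(3 + (1 + (2/7 - ⅐*(-6)))²)) - 2042 = (-2 + 98 - ⅐*(-98)*(3 + (1 + (2/7 + 6/7))²)) - 2042 = (-2 + 98 - ⅐*(-98)*(3 + (1 + 8/7)²)) - 2042 = (-2 + 98 - ⅐*(-98)*(3 + (15/7)²)) - 2042 = (-2 + 98 - ⅐*(-98)*(3 + 225/49)) - 2042 = (-2 + 98 - ⅐*(-98)*372/49) - 2042 = (-2 + 98 + 744/7) - 2042 = 1416/7 - 2042 = -12878/7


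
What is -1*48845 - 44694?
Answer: -93539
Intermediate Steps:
-1*48845 - 44694 = -48845 - 44694 = -93539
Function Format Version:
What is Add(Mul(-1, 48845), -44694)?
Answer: -93539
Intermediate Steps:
Add(Mul(-1, 48845), -44694) = Add(-48845, -44694) = -93539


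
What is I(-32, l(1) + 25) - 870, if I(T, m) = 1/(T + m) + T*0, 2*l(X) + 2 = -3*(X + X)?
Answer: -9571/11 ≈ -870.09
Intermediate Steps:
l(X) = -1 - 3*X (l(X) = -1 + (-3*(X + X))/2 = -1 + (-6*X)/2 = -1 - 3*X)
I(T, m) = 1/(T + m) (I(T, m) = 1/(T + m) + 0 = 1/(T + m))
I(-32, l(1) + 25) - 870 = 1/(-32 + ((-1 - 3*1) + 25)) - 870 = 1/(-32 + ((-1 - 3) + 25)) - 870 = 1/(-32 + (-4 + 25)) - 870 = 1/(-32 + 21) - 870 = 1/(-11) - 870 = -1/11 - 870 = -9571/11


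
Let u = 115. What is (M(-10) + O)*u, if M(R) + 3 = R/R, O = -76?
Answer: -8970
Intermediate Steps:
M(R) = -2 (M(R) = -3 + R/R = -3 + 1 = -2)
(M(-10) + O)*u = (-2 - 76)*115 = -78*115 = -8970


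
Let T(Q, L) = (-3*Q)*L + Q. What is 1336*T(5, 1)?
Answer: -13360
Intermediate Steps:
T(Q, L) = Q - 3*L*Q (T(Q, L) = -3*L*Q + Q = Q - 3*L*Q)
1336*T(5, 1) = 1336*(5*(1 - 3*1)) = 1336*(5*(1 - 3)) = 1336*(5*(-2)) = 1336*(-10) = -13360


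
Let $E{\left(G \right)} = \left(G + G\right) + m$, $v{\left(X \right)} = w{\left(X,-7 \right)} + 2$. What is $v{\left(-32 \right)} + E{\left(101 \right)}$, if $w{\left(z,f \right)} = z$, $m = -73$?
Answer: $99$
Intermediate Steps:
$v{\left(X \right)} = 2 + X$ ($v{\left(X \right)} = X + 2 = 2 + X$)
$E{\left(G \right)} = -73 + 2 G$ ($E{\left(G \right)} = \left(G + G\right) - 73 = 2 G - 73 = -73 + 2 G$)
$v{\left(-32 \right)} + E{\left(101 \right)} = \left(2 - 32\right) + \left(-73 + 2 \cdot 101\right) = -30 + \left(-73 + 202\right) = -30 + 129 = 99$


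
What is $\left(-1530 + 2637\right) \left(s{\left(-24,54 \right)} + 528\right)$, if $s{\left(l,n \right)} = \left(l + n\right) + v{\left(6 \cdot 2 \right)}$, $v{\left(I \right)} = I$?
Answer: $630990$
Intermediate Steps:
$s{\left(l,n \right)} = 12 + l + n$ ($s{\left(l,n \right)} = \left(l + n\right) + 6 \cdot 2 = \left(l + n\right) + 12 = 12 + l + n$)
$\left(-1530 + 2637\right) \left(s{\left(-24,54 \right)} + 528\right) = \left(-1530 + 2637\right) \left(\left(12 - 24 + 54\right) + 528\right) = 1107 \left(42 + 528\right) = 1107 \cdot 570 = 630990$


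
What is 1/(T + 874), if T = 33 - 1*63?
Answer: 1/844 ≈ 0.0011848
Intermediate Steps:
T = -30 (T = 33 - 63 = -30)
1/(T + 874) = 1/(-30 + 874) = 1/844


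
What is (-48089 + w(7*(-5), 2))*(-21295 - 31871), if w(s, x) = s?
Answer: 2558560584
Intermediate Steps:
(-48089 + w(7*(-5), 2))*(-21295 - 31871) = (-48089 + 7*(-5))*(-21295 - 31871) = (-48089 - 35)*(-53166) = -48124*(-53166) = 2558560584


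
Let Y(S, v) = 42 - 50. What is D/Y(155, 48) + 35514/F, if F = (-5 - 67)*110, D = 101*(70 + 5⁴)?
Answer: -1931349/220 ≈ -8778.9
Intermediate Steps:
Y(S, v) = -8
D = 70195 (D = 101*(70 + 625) = 101*695 = 70195)
F = -7920 (F = -72*110 = -7920)
D/Y(155, 48) + 35514/F = 70195/(-8) + 35514/(-7920) = 70195*(-⅛) + 35514*(-1/7920) = -70195/8 - 1973/440 = -1931349/220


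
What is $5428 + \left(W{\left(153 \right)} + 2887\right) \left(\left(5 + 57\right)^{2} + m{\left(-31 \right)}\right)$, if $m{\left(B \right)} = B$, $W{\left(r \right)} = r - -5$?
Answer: $11616013$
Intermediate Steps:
$W{\left(r \right)} = 5 + r$ ($W{\left(r \right)} = r + 5 = 5 + r$)
$5428 + \left(W{\left(153 \right)} + 2887\right) \left(\left(5 + 57\right)^{2} + m{\left(-31 \right)}\right) = 5428 + \left(\left(5 + 153\right) + 2887\right) \left(\left(5 + 57\right)^{2} - 31\right) = 5428 + \left(158 + 2887\right) \left(62^{2} - 31\right) = 5428 + 3045 \left(3844 - 31\right) = 5428 + 3045 \cdot 3813 = 5428 + 11610585 = 11616013$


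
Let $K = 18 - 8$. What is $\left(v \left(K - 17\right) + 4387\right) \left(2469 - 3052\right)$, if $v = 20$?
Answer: $-2476001$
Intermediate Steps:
$K = 10$
$\left(v \left(K - 17\right) + 4387\right) \left(2469 - 3052\right) = \left(20 \left(10 - 17\right) + 4387\right) \left(2469 - 3052\right) = \left(20 \left(-7\right) + 4387\right) \left(-583\right) = \left(-140 + 4387\right) \left(-583\right) = 4247 \left(-583\right) = -2476001$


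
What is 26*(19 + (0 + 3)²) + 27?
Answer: 755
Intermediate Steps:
26*(19 + (0 + 3)²) + 27 = 26*(19 + 3²) + 27 = 26*(19 + 9) + 27 = 26*28 + 27 = 728 + 27 = 755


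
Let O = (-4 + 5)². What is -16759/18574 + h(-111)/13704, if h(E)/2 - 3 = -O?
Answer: -14349440/15908631 ≈ -0.90199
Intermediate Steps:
O = 1 (O = 1² = 1)
h(E) = 4 (h(E) = 6 + 2*(-1*1) = 6 + 2*(-1) = 6 - 2 = 4)
-16759/18574 + h(-111)/13704 = -16759/18574 + 4/13704 = -16759*1/18574 + 4*(1/13704) = -16759/18574 + 1/3426 = -14349440/15908631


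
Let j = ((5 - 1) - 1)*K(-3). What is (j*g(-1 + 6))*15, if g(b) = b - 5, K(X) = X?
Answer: 0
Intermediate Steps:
j = -9 (j = ((5 - 1) - 1)*(-3) = (4 - 1)*(-3) = 3*(-3) = -9)
g(b) = -5 + b
(j*g(-1 + 6))*15 = -9*(-5 + (-1 + 6))*15 = -9*(-5 + 5)*15 = -9*0*15 = 0*15 = 0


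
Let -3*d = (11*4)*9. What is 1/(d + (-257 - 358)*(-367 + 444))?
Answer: -1/47487 ≈ -2.1058e-5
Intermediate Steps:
d = -132 (d = -11*4*9/3 = -44*9/3 = -⅓*396 = -132)
1/(d + (-257 - 358)*(-367 + 444)) = 1/(-132 + (-257 - 358)*(-367 + 444)) = 1/(-132 - 615*77) = 1/(-132 - 47355) = 1/(-47487) = -1/47487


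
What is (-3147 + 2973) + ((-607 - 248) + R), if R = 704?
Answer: -325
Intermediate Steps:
(-3147 + 2973) + ((-607 - 248) + R) = (-3147 + 2973) + ((-607 - 248) + 704) = -174 + (-855 + 704) = -174 - 151 = -325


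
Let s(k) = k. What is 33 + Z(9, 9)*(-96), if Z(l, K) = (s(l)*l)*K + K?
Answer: -70815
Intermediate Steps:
Z(l, K) = K + K*l**2 (Z(l, K) = (l*l)*K + K = l**2*K + K = K*l**2 + K = K + K*l**2)
33 + Z(9, 9)*(-96) = 33 + (9*(1 + 9**2))*(-96) = 33 + (9*(1 + 81))*(-96) = 33 + (9*82)*(-96) = 33 + 738*(-96) = 33 - 70848 = -70815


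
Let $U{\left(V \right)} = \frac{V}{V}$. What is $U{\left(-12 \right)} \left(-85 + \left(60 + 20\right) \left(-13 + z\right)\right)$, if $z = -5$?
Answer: $-1525$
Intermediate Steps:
$U{\left(V \right)} = 1$
$U{\left(-12 \right)} \left(-85 + \left(60 + 20\right) \left(-13 + z\right)\right) = 1 \left(-85 + \left(60 + 20\right) \left(-13 - 5\right)\right) = 1 \left(-85 + 80 \left(-18\right)\right) = 1 \left(-85 - 1440\right) = 1 \left(-1525\right) = -1525$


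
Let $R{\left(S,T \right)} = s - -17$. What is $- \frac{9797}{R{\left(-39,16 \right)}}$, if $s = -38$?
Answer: $\frac{9797}{21} \approx 466.52$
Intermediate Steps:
$R{\left(S,T \right)} = -21$ ($R{\left(S,T \right)} = -38 - -17 = -38 + 17 = -21$)
$- \frac{9797}{R{\left(-39,16 \right)}} = - \frac{9797}{-21} = \left(-9797\right) \left(- \frac{1}{21}\right) = \frac{9797}{21}$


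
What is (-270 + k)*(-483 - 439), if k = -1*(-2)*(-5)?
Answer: 258160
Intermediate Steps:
k = -10 (k = 2*(-5) = -10)
(-270 + k)*(-483 - 439) = (-270 - 10)*(-483 - 439) = -280*(-922) = 258160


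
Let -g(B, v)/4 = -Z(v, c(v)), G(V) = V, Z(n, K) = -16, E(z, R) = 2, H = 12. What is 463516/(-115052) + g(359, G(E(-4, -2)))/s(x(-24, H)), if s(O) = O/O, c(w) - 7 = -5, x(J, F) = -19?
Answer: -1956711/28763 ≈ -68.029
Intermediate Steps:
c(w) = 2 (c(w) = 7 - 5 = 2)
g(B, v) = -64 (g(B, v) = -(-4)*(-16) = -4*16 = -64)
s(O) = 1
463516/(-115052) + g(359, G(E(-4, -2)))/s(x(-24, H)) = 463516/(-115052) - 64/1 = 463516*(-1/115052) - 64*1 = -115879/28763 - 64 = -1956711/28763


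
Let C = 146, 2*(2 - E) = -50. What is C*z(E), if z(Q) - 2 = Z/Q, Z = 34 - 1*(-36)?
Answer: 18104/27 ≈ 670.52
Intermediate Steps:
E = 27 (E = 2 - ½*(-50) = 2 + 25 = 27)
Z = 70 (Z = 34 + 36 = 70)
z(Q) = 2 + 70/Q
C*z(E) = 146*(2 + 70/27) = 146*(124/27) = 18104/27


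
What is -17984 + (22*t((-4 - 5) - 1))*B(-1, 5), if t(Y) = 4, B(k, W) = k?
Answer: -18072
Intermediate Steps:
-17984 + (22*t((-4 - 5) - 1))*B(-1, 5) = -17984 + (22*4)*(-1) = -17984 + 88*(-1) = -17984 - 88 = -18072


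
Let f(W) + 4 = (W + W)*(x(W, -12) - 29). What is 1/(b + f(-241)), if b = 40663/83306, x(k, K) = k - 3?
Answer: 83306/10961610755 ≈ 7.5998e-6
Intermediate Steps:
x(k, K) = -3 + k
b = 40663/83306 (b = 40663*(1/83306) = 40663/83306 ≈ 0.48812)
f(W) = -4 + 2*W*(-32 + W) (f(W) = -4 + (W + W)*((-3 + W) - 29) = -4 + (2*W)*(-32 + W) = -4 + 2*W*(-32 + W))
1/(b + f(-241)) = 1/(40663/83306 + (-4 - 64*(-241) + 2*(-241)**2)) = 1/(40663/83306 + (-4 + 15424 + 2*58081)) = 1/(40663/83306 + (-4 + 15424 + 116162)) = 1/(40663/83306 + 131582) = 1/(10961610755/83306) = 83306/10961610755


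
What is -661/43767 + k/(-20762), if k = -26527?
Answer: 1147283527/908690454 ≈ 1.2626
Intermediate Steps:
-661/43767 + k/(-20762) = -661/43767 - 26527/(-20762) = -661*1/43767 - 26527*(-1/20762) = -661/43767 + 26527/20762 = 1147283527/908690454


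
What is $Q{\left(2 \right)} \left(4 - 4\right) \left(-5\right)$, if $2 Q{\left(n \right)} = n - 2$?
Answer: $0$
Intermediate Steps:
$Q{\left(n \right)} = -1 + \frac{n}{2}$ ($Q{\left(n \right)} = \frac{n - 2}{2} = \frac{-2 + n}{2} = -1 + \frac{n}{2}$)
$Q{\left(2 \right)} \left(4 - 4\right) \left(-5\right) = \left(-1 + \frac{1}{2} \cdot 2\right) \left(4 - 4\right) \left(-5\right) = \left(-1 + 1\right) 0 \left(-5\right) = 0 \cdot 0 = 0$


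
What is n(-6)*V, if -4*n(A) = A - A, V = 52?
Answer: 0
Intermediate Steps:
n(A) = 0 (n(A) = -(A - A)/4 = -¼*0 = 0)
n(-6)*V = 0*52 = 0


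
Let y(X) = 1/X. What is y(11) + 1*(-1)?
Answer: -10/11 ≈ -0.90909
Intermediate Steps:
y(11) + 1*(-1) = 1/11 + 1*(-1) = 1/11 - 1 = -10/11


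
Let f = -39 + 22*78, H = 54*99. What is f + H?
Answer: 7023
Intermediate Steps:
H = 5346
f = 1677 (f = -39 + 1716 = 1677)
f + H = 1677 + 5346 = 7023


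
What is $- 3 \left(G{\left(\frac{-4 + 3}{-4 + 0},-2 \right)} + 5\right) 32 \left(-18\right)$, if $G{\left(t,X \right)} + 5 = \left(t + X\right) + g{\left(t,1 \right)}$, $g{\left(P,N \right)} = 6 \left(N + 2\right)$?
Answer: $28080$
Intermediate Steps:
$g{\left(P,N \right)} = 12 + 6 N$ ($g{\left(P,N \right)} = 6 \left(2 + N\right) = 12 + 6 N$)
$G{\left(t,X \right)} = 13 + X + t$ ($G{\left(t,X \right)} = -5 + \left(\left(t + X\right) + \left(12 + 6 \cdot 1\right)\right) = -5 + \left(\left(X + t\right) + \left(12 + 6\right)\right) = -5 + \left(\left(X + t\right) + 18\right) = -5 + \left(18 + X + t\right) = 13 + X + t$)
$- 3 \left(G{\left(\frac{-4 + 3}{-4 + 0},-2 \right)} + 5\right) 32 \left(-18\right) = - 3 \left(\left(13 - 2 + \frac{-4 + 3}{-4 + 0}\right) + 5\right) 32 \left(-18\right) = - 3 \left(\left(13 - 2 - \frac{1}{-4}\right) + 5\right) 32 \left(-18\right) = - 3 \left(\left(13 - 2 - - \frac{1}{4}\right) + 5\right) 32 \left(-18\right) = - 3 \left(\left(13 - 2 + \frac{1}{4}\right) + 5\right) 32 \left(-18\right) = - 3 \left(\frac{45}{4} + 5\right) 32 \left(-18\right) = \left(-3\right) \frac{65}{4} \cdot 32 \left(-18\right) = \left(- \frac{195}{4}\right) 32 \left(-18\right) = \left(-1560\right) \left(-18\right) = 28080$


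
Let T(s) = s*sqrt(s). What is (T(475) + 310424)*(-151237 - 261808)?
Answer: -128219081080 - 980981875*sqrt(19) ≈ -1.3250e+11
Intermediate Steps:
T(s) = s**(3/2)
(T(475) + 310424)*(-151237 - 261808) = (475**(3/2) + 310424)*(-151237 - 261808) = (2375*sqrt(19) + 310424)*(-413045) = (310424 + 2375*sqrt(19))*(-413045) = -128219081080 - 980981875*sqrt(19)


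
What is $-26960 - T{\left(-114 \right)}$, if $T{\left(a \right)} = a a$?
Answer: $-39956$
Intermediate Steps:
$T{\left(a \right)} = a^{2}$
$-26960 - T{\left(-114 \right)} = -26960 - \left(-114\right)^{2} = -26960 - 12996 = -39956$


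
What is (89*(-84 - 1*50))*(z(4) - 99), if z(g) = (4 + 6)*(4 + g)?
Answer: 226594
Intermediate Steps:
z(g) = 40 + 10*g (z(g) = 10*(4 + g) = 40 + 10*g)
(89*(-84 - 1*50))*(z(4) - 99) = (89*(-84 - 1*50))*((40 + 10*4) - 99) = (89*(-84 - 50))*((40 + 40) - 99) = (89*(-134))*(80 - 99) = -11926*(-19) = 226594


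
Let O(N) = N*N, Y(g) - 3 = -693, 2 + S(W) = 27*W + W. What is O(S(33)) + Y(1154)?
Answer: 849394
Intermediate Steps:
S(W) = -2 + 28*W (S(W) = -2 + (27*W + W) = -2 + 28*W)
Y(g) = -690 (Y(g) = 3 - 693 = -690)
O(N) = N²
O(S(33)) + Y(1154) = (-2 + 28*33)² - 690 = (-2 + 924)² - 690 = 922² - 690 = 850084 - 690 = 849394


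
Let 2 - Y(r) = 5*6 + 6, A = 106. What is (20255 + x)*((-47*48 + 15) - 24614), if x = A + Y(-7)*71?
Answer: -481966685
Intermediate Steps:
Y(r) = -34 (Y(r) = 2 - (5*6 + 6) = 2 - (30 + 6) = 2 - 1*36 = 2 - 36 = -34)
x = -2308 (x = 106 - 34*71 = 106 - 2414 = -2308)
(20255 + x)*((-47*48 + 15) - 24614) = (20255 - 2308)*((-47*48 + 15) - 24614) = 17947*((-2256 + 15) - 24614) = 17947*(-2241 - 24614) = 17947*(-26855) = -481966685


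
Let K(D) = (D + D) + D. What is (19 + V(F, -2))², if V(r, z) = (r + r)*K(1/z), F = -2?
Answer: 625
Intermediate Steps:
K(D) = 3*D (K(D) = 2*D + D = 3*D)
V(r, z) = 6*r/z (V(r, z) = (r + r)*(3/z) = (2*r)*(3/z) = 6*r/z)
(19 + V(F, -2))² = (19 + 6*(-2)/(-2))² = (19 + 6*(-2)*(-½))² = (19 + 6)² = 25² = 625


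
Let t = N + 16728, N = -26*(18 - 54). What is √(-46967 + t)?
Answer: I*√29303 ≈ 171.18*I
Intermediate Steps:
N = 936 (N = -26*(-36) = 936)
t = 17664 (t = 936 + 16728 = 17664)
√(-46967 + t) = √(-46967 + 17664) = √(-29303) = I*√29303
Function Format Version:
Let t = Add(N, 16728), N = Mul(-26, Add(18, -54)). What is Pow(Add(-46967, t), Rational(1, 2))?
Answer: Mul(I, Pow(29303, Rational(1, 2))) ≈ Mul(171.18, I)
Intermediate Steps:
N = 936 (N = Mul(-26, -36) = 936)
t = 17664 (t = Add(936, 16728) = 17664)
Pow(Add(-46967, t), Rational(1, 2)) = Pow(Add(-46967, 17664), Rational(1, 2)) = Pow(-29303, Rational(1, 2)) = Mul(I, Pow(29303, Rational(1, 2)))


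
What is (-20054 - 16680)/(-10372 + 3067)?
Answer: 36734/7305 ≈ 5.0286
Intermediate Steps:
(-20054 - 16680)/(-10372 + 3067) = -36734/(-7305) = -36734*(-1/7305) = 36734/7305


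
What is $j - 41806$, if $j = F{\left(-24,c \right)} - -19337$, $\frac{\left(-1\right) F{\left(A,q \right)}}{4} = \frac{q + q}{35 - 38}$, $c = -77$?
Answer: $- \frac{68023}{3} \approx -22674.0$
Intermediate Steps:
$F{\left(A,q \right)} = \frac{8 q}{3}$ ($F{\left(A,q \right)} = - 4 \frac{q + q}{35 - 38} = - 4 \frac{2 q}{-3} = - 4 \cdot 2 q \left(- \frac{1}{3}\right) = - 4 \left(- \frac{2 q}{3}\right) = \frac{8 q}{3}$)
$j = \frac{57395}{3}$ ($j = \frac{8}{3} \left(-77\right) - -19337 = - \frac{616}{3} + 19337 = \frac{57395}{3} \approx 19132.0$)
$j - 41806 = \frac{57395}{3} - 41806 = - \frac{68023}{3}$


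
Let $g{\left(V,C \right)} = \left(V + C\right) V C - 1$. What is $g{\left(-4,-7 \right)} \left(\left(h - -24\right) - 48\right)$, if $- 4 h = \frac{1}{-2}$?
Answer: $\frac{59019}{8} \approx 7377.4$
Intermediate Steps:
$h = \frac{1}{8}$ ($h = - \frac{1}{4 \left(-2\right)} = \left(- \frac{1}{4}\right) \left(- \frac{1}{2}\right) = \frac{1}{8} \approx 0.125$)
$g{\left(V,C \right)} = -1 + C V \left(C + V\right)$ ($g{\left(V,C \right)} = \left(C + V\right) V C - 1 = V \left(C + V\right) C - 1 = C V \left(C + V\right) - 1 = -1 + C V \left(C + V\right)$)
$g{\left(-4,-7 \right)} \left(\left(h - -24\right) - 48\right) = \left(-1 - 7 \left(-4\right)^{2} - 4 \left(-7\right)^{2}\right) \left(\left(\frac{1}{8} - -24\right) - 48\right) = \left(-1 - 112 - 196\right) \left(\left(\frac{1}{8} + 24\right) - 48\right) = \left(-1 - 112 - 196\right) \left(\frac{193}{8} - 48\right) = \left(-309\right) \left(- \frac{191}{8}\right) = \frac{59019}{8}$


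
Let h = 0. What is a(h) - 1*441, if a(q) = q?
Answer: -441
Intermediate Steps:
a(h) - 1*441 = 0 - 1*441 = 0 - 441 = -441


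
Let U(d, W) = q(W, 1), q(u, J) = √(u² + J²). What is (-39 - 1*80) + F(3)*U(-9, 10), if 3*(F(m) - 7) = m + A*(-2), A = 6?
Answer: -119 + 4*√101 ≈ -78.801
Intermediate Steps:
F(m) = 3 + m/3 (F(m) = 7 + (m + 6*(-2))/3 = 7 + (m - 12)/3 = 7 + (-12 + m)/3 = 7 + (-4 + m/3) = 3 + m/3)
q(u, J) = √(J² + u²)
U(d, W) = √(1 + W²) (U(d, W) = √(1² + W²) = √(1 + W²))
(-39 - 1*80) + F(3)*U(-9, 10) = (-39 - 1*80) + (3 + (⅓)*3)*√(1 + 10²) = (-39 - 80) + (3 + 1)*√(1 + 100) = -119 + 4*√101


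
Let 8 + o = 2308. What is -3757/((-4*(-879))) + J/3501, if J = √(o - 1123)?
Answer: -3757/3516 + √1177/3501 ≈ -1.0587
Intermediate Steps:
o = 2300 (o = -8 + 2308 = 2300)
J = √1177 (J = √(2300 - 1123) = √1177 ≈ 34.307)
-3757/((-4*(-879))) + J/3501 = -3757/((-4*(-879))) + √1177/3501 = -3757/3516 + √1177*(1/3501) = -3757*1/3516 + √1177/3501 = -3757/3516 + √1177/3501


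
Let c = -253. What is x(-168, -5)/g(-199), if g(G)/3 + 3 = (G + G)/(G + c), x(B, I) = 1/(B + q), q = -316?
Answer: 113/347754 ≈ 0.00032494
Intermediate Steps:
x(B, I) = 1/(-316 + B) (x(B, I) = 1/(B - 316) = 1/(-316 + B))
g(G) = -9 + 6*G/(-253 + G) (g(G) = -9 + 3*((G + G)/(G - 253)) = -9 + 3*((2*G)/(-253 + G)) = -9 + 3*(2*G/(-253 + G)) = -9 + 6*G/(-253 + G))
x(-168, -5)/g(-199) = 1/((-316 - 168)*((3*(759 - 1*(-199))/(-253 - 199)))) = 1/((-484)*((3*(759 + 199)/(-452)))) = -1/(484*(3*(-1/452)*958)) = -1/(484*(-1437/226)) = -1/484*(-226/1437) = 113/347754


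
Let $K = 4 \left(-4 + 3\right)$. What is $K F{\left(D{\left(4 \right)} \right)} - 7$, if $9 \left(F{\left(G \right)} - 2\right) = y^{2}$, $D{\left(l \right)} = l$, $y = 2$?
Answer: $- \frac{151}{9} \approx -16.778$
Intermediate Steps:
$F{\left(G \right)} = \frac{22}{9}$ ($F{\left(G \right)} = 2 + \frac{2^{2}}{9} = 2 + \frac{1}{9} \cdot 4 = 2 + \frac{4}{9} = \frac{22}{9}$)
$K = -4$ ($K = 4 \left(-1\right) = -4$)
$K F{\left(D{\left(4 \right)} \right)} - 7 = \left(-4\right) \frac{22}{9} - 7 = - \frac{88}{9} - 7 = - \frac{151}{9}$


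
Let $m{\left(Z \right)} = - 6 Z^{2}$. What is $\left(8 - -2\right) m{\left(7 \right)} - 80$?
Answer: $-3020$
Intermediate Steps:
$\left(8 - -2\right) m{\left(7 \right)} - 80 = \left(8 - -2\right) \left(- 6 \cdot 7^{2}\right) - 80 = \left(8 + 2\right) \left(\left(-6\right) 49\right) - 80 = 10 \left(-294\right) - 80 = -2940 - 80 = -3020$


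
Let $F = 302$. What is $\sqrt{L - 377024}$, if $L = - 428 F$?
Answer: $2 i \sqrt{126570} \approx 711.53 i$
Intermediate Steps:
$L = -129256$ ($L = \left(-428\right) 302 = -129256$)
$\sqrt{L - 377024} = \sqrt{-129256 - 377024} = \sqrt{-506280} = 2 i \sqrt{126570}$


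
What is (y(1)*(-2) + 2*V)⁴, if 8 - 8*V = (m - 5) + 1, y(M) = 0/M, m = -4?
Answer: 256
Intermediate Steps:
y(M) = 0
V = 2 (V = 1 - ((-4 - 5) + 1)/8 = 1 - (-9 + 1)/8 = 1 - ⅛*(-8) = 1 + 1 = 2)
(y(1)*(-2) + 2*V)⁴ = (0*(-2) + 2*2)⁴ = (0 + 4)⁴ = 4⁴ = 256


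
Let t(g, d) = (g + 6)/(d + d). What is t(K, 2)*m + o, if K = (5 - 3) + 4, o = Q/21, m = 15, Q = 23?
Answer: 968/21 ≈ 46.095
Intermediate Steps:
o = 23/21 ≈ 1.0952
K = 6 (K = 2 + 4 = 6)
t(g, d) = (6 + g)/(2*d) (t(g, d) = (6 + g)/((2*d)) = (6 + g)*(1/(2*d)) = (6 + g)/(2*d))
t(K, 2)*m + o = ((½)*(6 + 6)/2)*15 + 23/21 = ((½)*(½)*12)*15 + 23/21 = 3*15 + 23/21 = 45 + 23/21 = 968/21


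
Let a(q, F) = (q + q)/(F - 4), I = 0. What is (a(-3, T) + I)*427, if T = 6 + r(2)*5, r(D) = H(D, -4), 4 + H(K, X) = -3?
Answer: 854/11 ≈ 77.636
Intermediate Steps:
H(K, X) = -7 (H(K, X) = -4 - 3 = -7)
r(D) = -7
T = -29 (T = 6 - 7*5 = 6 - 35 = -29)
a(q, F) = 2*q/(-4 + F) (a(q, F) = (2*q)/(-4 + F) = 2*q/(-4 + F))
(a(-3, T) + I)*427 = (2*(-3)/(-4 - 29) + 0)*427 = (2*(-3)/(-33) + 0)*427 = (2*(-3)*(-1/33) + 0)*427 = (2/11 + 0)*427 = (2/11)*427 = 854/11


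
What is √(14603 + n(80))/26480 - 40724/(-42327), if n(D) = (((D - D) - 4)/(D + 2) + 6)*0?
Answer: 40724/42327 + √14603/26480 ≈ 0.96669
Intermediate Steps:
n(D) = 0 (n(D) = ((0 - 4)/(2 + D) + 6)*0 = (-4/(2 + D) + 6)*0 = (6 - 4/(2 + D))*0 = 0)
√(14603 + n(80))/26480 - 40724/(-42327) = √(14603 + 0)/26480 - 40724/(-42327) = √14603*(1/26480) - 40724*(-1/42327) = √14603/26480 + 40724/42327 = 40724/42327 + √14603/26480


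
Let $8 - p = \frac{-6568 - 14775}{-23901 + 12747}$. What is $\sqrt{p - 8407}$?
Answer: $\frac{i \sqrt{6184450074}}{858} \approx 91.656 i$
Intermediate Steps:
$p = \frac{67889}{11154}$ ($p = 8 - \frac{-6568 - 14775}{-23901 + 12747} = 8 - - \frac{21343}{-11154} = 8 - \left(-21343\right) \left(- \frac{1}{11154}\right) = 8 - \frac{21343}{11154} = \frac{67889}{11154} \approx 6.0865$)
$\sqrt{p - 8407} = \sqrt{\frac{67889}{11154} - 8407} = \sqrt{- \frac{93703789}{11154}} = \frac{i \sqrt{6184450074}}{858}$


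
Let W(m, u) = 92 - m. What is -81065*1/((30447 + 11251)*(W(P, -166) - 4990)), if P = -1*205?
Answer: 81065/195688714 ≈ 0.00041426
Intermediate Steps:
P = -205
-81065*1/((30447 + 11251)*(W(P, -166) - 4990)) = -81065*1/((30447 + 11251)*((92 - 1*(-205)) - 4990)) = -81065*1/(41698*((92 + 205) - 4990)) = -81065*1/(41698*(297 - 4990)) = -81065/((-4693*41698)) = -81065/(-195688714) = -81065*(-1/195688714) = 81065/195688714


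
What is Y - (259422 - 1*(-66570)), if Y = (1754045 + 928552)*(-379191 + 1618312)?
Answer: 3324061951245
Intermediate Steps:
Y = 3324062277237 (Y = 2682597*1239121 = 3324062277237)
Y - (259422 - 1*(-66570)) = 3324062277237 - (259422 - 1*(-66570)) = 3324062277237 - (259422 + 66570) = 3324062277237 - 1*325992 = 3324062277237 - 325992 = 3324061951245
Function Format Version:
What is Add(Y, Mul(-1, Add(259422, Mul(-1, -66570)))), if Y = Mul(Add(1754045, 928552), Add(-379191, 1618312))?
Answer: 3324061951245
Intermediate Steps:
Y = 3324062277237 (Y = Mul(2682597, 1239121) = 3324062277237)
Add(Y, Mul(-1, Add(259422, Mul(-1, -66570)))) = Add(3324062277237, Mul(-1, Add(259422, Mul(-1, -66570)))) = Add(3324062277237, Mul(-1, Add(259422, 66570))) = Add(3324062277237, Mul(-1, 325992)) = Add(3324062277237, -325992) = 3324061951245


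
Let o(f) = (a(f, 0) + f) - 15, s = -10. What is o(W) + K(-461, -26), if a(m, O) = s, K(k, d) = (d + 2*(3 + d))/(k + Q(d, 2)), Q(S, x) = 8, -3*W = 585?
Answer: -33196/151 ≈ -219.84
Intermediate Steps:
W = -195 (W = -⅓*585 = -195)
K(k, d) = (6 + 3*d)/(8 + k) (K(k, d) = (d + 2*(3 + d))/(k + 8) = (d + (6 + 2*d))/(8 + k) = (6 + 3*d)/(8 + k))
a(m, O) = -10
o(f) = -25 + f (o(f) = (-10 + f) - 15 = -25 + f)
o(W) + K(-461, -26) = (-25 - 195) + 3*(2 - 26)/(8 - 461) = -220 + 3*(-24)/(-453) = -220 + 3*(-1/453)*(-24) = -220 + 24/151 = -33196/151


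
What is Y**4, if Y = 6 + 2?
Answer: 4096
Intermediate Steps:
Y = 8
Y**4 = 8**4 = 4096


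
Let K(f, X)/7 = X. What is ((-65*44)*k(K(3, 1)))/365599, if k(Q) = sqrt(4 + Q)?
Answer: -220*sqrt(11)/28123 ≈ -0.025945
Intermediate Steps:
K(f, X) = 7*X
((-65*44)*k(K(3, 1)))/365599 = ((-65*44)*sqrt(4 + 7*1))/365599 = -2860*sqrt(4 + 7)*(1/365599) = -2860*sqrt(11)*(1/365599) = -220*sqrt(11)/28123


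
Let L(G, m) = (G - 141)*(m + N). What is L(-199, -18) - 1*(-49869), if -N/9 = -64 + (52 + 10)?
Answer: 49869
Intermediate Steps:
N = 18 (N = -9*(-64 + (52 + 10)) = -9*(-64 + 62) = -9*(-2) = 18)
L(G, m) = (-141 + G)*(18 + m) (L(G, m) = (G - 141)*(m + 18) = (-141 + G)*(18 + m))
L(-199, -18) - 1*(-49869) = (-2538 - 141*(-18) + 18*(-199) - 199*(-18)) - 1*(-49869) = (-2538 + 2538 - 3582 + 3582) + 49869 = 0 + 49869 = 49869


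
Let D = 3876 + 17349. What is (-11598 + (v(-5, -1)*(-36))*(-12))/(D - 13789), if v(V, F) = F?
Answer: -6015/3718 ≈ -1.6178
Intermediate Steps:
D = 21225
(-11598 + (v(-5, -1)*(-36))*(-12))/(D - 13789) = (-11598 - 1*(-36)*(-12))/(21225 - 13789) = (-11598 + 36*(-12))/7436 = (-11598 - 432)*(1/7436) = -12030*1/7436 = -6015/3718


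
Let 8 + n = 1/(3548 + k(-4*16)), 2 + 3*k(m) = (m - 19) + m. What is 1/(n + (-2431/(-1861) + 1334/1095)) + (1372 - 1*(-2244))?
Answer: 84679136132807/23419085582 ≈ 3615.8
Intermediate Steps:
k(m) = -7 + 2*m/3 (k(m) = -⅔ + ((m - 19) + m)/3 = -⅔ + ((-19 + m) + m)/3 = -⅔ + (-19 + 2*m)/3 = -⅔ + (-19/3 + 2*m/3) = -7 + 2*m/3)
n = -83957/10495 (n = -8 + 1/(3548 + (-7 + 2*(-4*16)/3)) = -8 + 1/(3548 + (-7 + (⅔)*(-64))) = -8 + 1/(3548 + (-7 - 128/3)) = -8 + 1/(3548 - 149/3) = -8 + 1/(10495/3) = -8 + 3/10495 = -83957/10495 ≈ -7.9997)
1/(n + (-2431/(-1861) + 1334/1095)) + (1372 - 1*(-2244)) = 1/(-83957/10495 + (-2431/(-1861) + 1334/1095)) + (1372 - 1*(-2244)) = 1/(-83957/10495 + (-2431*(-1/1861) + 1334*(1/1095))) + (1372 + 2244) = 1/(-83957/10495 + (2431/1861 + 1334/1095)) + 3616 = 1/(-83957/10495 + 5144519/2037795) + 3616 = 1/(-23419085582/4277331705) + 3616 = -4277331705/23419085582 + 3616 = 84679136132807/23419085582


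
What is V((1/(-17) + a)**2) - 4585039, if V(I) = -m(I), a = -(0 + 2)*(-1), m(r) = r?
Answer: -1325077360/289 ≈ -4.5850e+6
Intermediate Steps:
a = 2 (a = -1*2*(-1) = -2*(-1) = 2)
V(I) = -I
V((1/(-17) + a)**2) - 4585039 = -(1/(-17) + 2)**2 - 4585039 = -(-1/17 + 2)**2 - 4585039 = -(33/17)**2 - 4585039 = -1*1089/289 - 4585039 = -1089/289 - 4585039 = -1325077360/289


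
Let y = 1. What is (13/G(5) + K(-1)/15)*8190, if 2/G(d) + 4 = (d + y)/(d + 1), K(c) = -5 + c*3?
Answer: -164073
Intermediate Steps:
K(c) = -5 + 3*c
G(d) = -⅔ (G(d) = 2/(-4 + (d + 1)/(d + 1)) = 2/(-4 + (1 + d)/(1 + d)) = 2/(-4 + 1) = 2/(-3) = 2*(-⅓) = -⅔)
(13/G(5) + K(-1)/15)*8190 = (13/(-⅔) + (-5 + 3*(-1))/15)*8190 = (13*(-3/2) + (-5 - 3)*(1/15))*8190 = (-39/2 - 8*1/15)*8190 = (-39/2 - 8/15)*8190 = -601/30*8190 = -164073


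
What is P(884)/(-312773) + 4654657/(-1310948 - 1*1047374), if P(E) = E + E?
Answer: -1460020547157/737619446906 ≈ -1.9794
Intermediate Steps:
P(E) = 2*E
P(884)/(-312773) + 4654657/(-1310948 - 1*1047374) = (2*884)/(-312773) + 4654657/(-1310948 - 1*1047374) = 1768*(-1/312773) + 4654657/(-1310948 - 1047374) = -1768/312773 + 4654657/(-2358322) = -1768/312773 + 4654657*(-1/2358322) = -1768/312773 - 4654657/2358322 = -1460020547157/737619446906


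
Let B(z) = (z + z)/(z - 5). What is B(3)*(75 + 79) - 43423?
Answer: -43885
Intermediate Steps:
B(z) = 2*z/(-5 + z) (B(z) = (2*z)/(-5 + z) = 2*z/(-5 + z))
B(3)*(75 + 79) - 43423 = (2*3/(-5 + 3))*(75 + 79) - 43423 = (2*3/(-2))*154 - 43423 = (2*3*(-½))*154 - 43423 = -3*154 - 43423 = -462 - 43423 = -43885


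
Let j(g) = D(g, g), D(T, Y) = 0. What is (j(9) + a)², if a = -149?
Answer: 22201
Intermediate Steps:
j(g) = 0
(j(9) + a)² = (0 - 149)² = (-149)² = 22201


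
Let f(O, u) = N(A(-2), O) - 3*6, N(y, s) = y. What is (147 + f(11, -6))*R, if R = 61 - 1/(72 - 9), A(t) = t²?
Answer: 72998/9 ≈ 8110.9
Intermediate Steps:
f(O, u) = -14 (f(O, u) = (-2)² - 3*6 = 4 - 18 = -14)
R = 3842/63 (R = 61 - 1/63 = 3842/63 ≈ 60.984)
(147 + f(11, -6))*R = (147 - 14)*(3842/63) = 133*(3842/63) = 72998/9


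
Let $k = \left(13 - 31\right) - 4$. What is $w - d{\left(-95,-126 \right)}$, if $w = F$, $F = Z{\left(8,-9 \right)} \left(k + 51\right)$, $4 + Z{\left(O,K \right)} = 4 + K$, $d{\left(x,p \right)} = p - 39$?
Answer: $-96$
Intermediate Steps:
$d{\left(x,p \right)} = -39 + p$ ($d{\left(x,p \right)} = p - 39 = -39 + p$)
$k = -22$ ($k = -18 - 4 = -22$)
$Z{\left(O,K \right)} = K$ ($Z{\left(O,K \right)} = -4 + \left(4 + K\right) = K$)
$F = -261$ ($F = - 9 \left(-22 + 51\right) = \left(-9\right) 29 = -261$)
$w = -261$
$w - d{\left(-95,-126 \right)} = -261 - \left(-39 - 126\right) = -261 - -165 = -261 + 165 = -96$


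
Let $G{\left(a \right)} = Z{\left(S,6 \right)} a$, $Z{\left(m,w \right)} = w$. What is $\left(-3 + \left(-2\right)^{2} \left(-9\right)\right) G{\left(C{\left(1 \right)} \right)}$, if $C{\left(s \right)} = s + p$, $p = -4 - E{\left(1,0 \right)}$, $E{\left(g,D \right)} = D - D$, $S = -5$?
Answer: $702$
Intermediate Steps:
$E{\left(g,D \right)} = 0$
$p = -4$ ($p = -4 - 0 = -4 + 0 = -4$)
$C{\left(s \right)} = -4 + s$ ($C{\left(s \right)} = s - 4 = -4 + s$)
$G{\left(a \right)} = 6 a$
$\left(-3 + \left(-2\right)^{2} \left(-9\right)\right) G{\left(C{\left(1 \right)} \right)} = \left(-3 + \left(-2\right)^{2} \left(-9\right)\right) 6 \left(-4 + 1\right) = \left(-3 + 4 \left(-9\right)\right) 6 \left(-3\right) = \left(-3 - 36\right) \left(-18\right) = \left(-39\right) \left(-18\right) = 702$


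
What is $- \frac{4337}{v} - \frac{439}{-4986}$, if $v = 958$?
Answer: $- \frac{5300930}{1194147} \approx -4.4391$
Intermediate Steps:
$- \frac{4337}{v} - \frac{439}{-4986} = - \frac{4337}{958} - \frac{439}{-4986} = \left(-4337\right) \frac{1}{958} - - \frac{439}{4986} = - \frac{4337}{958} + \frac{439}{4986} = - \frac{5300930}{1194147}$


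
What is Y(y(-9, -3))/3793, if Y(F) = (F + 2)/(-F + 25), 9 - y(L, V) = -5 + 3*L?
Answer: -43/60688 ≈ -0.00070854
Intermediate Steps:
y(L, V) = 14 - 3*L (y(L, V) = 9 - (-5 + 3*L) = 9 + (5 - 3*L) = 14 - 3*L)
Y(F) = (2 + F)/(25 - F)
Y(y(-9, -3))/3793 = ((-2 - (14 - 3*(-9)))/(-25 + (14 - 3*(-9))))/3793 = ((-2 - (14 + 27))/(-25 + (14 + 27)))*(1/3793) = ((-2 - 1*41)/(-25 + 41))*(1/3793) = ((-2 - 41)/16)*(1/3793) = ((1/16)*(-43))*(1/3793) = -43/16*1/3793 = -43/60688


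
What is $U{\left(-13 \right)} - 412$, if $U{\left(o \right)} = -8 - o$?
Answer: $-407$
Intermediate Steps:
$U{\left(-13 \right)} - 412 = \left(-8 - -13\right) - 412 = \left(-8 + 13\right) - 412 = 5 - 412 = -407$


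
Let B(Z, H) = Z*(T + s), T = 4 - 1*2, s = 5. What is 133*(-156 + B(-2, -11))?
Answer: -22610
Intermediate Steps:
T = 2 (T = 4 - 2 = 2)
B(Z, H) = 7*Z (B(Z, H) = Z*(2 + 5) = Z*7 = 7*Z)
133*(-156 + B(-2, -11)) = 133*(-156 + 7*(-2)) = 133*(-156 - 14) = 133*(-170) = -22610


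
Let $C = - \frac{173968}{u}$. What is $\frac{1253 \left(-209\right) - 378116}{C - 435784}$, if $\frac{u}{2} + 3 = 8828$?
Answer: $\frac{5647938225}{3845880784} \approx 1.4686$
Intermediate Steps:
$u = 17650$ ($u = -6 + 2 \cdot 8828 = -6 + 17656 = 17650$)
$C = - \frac{86984}{8825}$ ($C = - \frac{173968}{17650} = \left(-173968\right) \frac{1}{17650} = - \frac{86984}{8825} \approx -9.8565$)
$\frac{1253 \left(-209\right) - 378116}{C - 435784} = \frac{1253 \left(-209\right) - 378116}{- \frac{86984}{8825} - 435784} = \frac{-261877 - 378116}{- \frac{3845880784}{8825}} = \left(-639993\right) \left(- \frac{8825}{3845880784}\right) = \frac{5647938225}{3845880784}$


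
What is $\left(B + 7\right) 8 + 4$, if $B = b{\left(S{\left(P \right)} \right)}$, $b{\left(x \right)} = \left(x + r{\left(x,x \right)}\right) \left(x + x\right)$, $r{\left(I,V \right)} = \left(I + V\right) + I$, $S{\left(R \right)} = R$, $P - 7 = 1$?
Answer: $4156$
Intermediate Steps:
$P = 8$ ($P = 7 + 1 = 8$)
$r{\left(I,V \right)} = V + 2 I$
$b{\left(x \right)} = 8 x^{2}$ ($b{\left(x \right)} = \left(x + \left(x + 2 x\right)\right) \left(x + x\right) = \left(x + 3 x\right) 2 x = 4 x 2 x = 8 x^{2}$)
$B = 512$ ($B = 8 \cdot 8^{2} = 8 \cdot 64 = 512$)
$\left(B + 7\right) 8 + 4 = \left(512 + 7\right) 8 + 4 = 519 \cdot 8 + 4 = 4152 + 4 = 4156$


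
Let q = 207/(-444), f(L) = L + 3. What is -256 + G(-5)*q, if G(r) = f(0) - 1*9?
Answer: -18737/74 ≈ -253.20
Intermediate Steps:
f(L) = 3 + L
q = -69/148 (q = 207*(-1/444) = -69/148 ≈ -0.46622)
G(r) = -6 (G(r) = (3 + 0) - 1*9 = 3 - 9 = -6)
-256 + G(-5)*q = -256 - 6*(-69/148) = -256 + 207/74 = -18737/74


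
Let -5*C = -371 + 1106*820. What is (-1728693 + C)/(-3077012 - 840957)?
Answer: 9550014/19589845 ≈ 0.48750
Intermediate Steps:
C = -906549/5 (C = -(-371 + 1106*820)/5 = -(-371 + 906920)/5 = -⅕*906549 = -906549/5 ≈ -1.8131e+5)
(-1728693 + C)/(-3077012 - 840957) = (-1728693 - 906549/5)/(-3077012 - 840957) = -9550014/5/(-3917969) = -9550014/5*(-1/3917969) = 9550014/19589845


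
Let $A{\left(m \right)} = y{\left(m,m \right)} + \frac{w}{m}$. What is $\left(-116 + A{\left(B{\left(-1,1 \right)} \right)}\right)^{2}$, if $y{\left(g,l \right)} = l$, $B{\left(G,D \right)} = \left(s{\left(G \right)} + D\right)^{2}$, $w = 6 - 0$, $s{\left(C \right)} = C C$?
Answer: $\frac{48841}{4} \approx 12210.0$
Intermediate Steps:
$s{\left(C \right)} = C^{2}$
$w = 6$ ($w = 6 + 0 = 6$)
$B{\left(G,D \right)} = \left(D + G^{2}\right)^{2}$ ($B{\left(G,D \right)} = \left(G^{2} + D\right)^{2} = \left(D + G^{2}\right)^{2}$)
$A{\left(m \right)} = m + \frac{6}{m}$
$\left(-116 + A{\left(B{\left(-1,1 \right)} \right)}\right)^{2} = \left(-116 + \left(\left(1 + \left(-1\right)^{2}\right)^{2} + \frac{6}{\left(1 + \left(-1\right)^{2}\right)^{2}}\right)\right)^{2} = \left(-116 + \left(\left(1 + 1\right)^{2} + \frac{6}{\left(1 + 1\right)^{2}}\right)\right)^{2} = \left(-116 + \left(2^{2} + \frac{6}{2^{2}}\right)\right)^{2} = \left(-116 + \left(4 + \frac{6}{4}\right)\right)^{2} = \left(-116 + \left(4 + 6 \cdot \frac{1}{4}\right)\right)^{2} = \left(-116 + \left(4 + \frac{3}{2}\right)\right)^{2} = \left(-116 + \frac{11}{2}\right)^{2} = \left(- \frac{221}{2}\right)^{2} = \frac{48841}{4}$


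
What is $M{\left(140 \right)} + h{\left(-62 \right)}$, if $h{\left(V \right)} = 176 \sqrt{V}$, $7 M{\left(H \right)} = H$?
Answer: $20 + 176 i \sqrt{62} \approx 20.0 + 1385.8 i$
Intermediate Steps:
$M{\left(H \right)} = \frac{H}{7}$
$M{\left(140 \right)} + h{\left(-62 \right)} = \frac{1}{7} \cdot 140 + 176 \sqrt{-62} = 20 + 176 i \sqrt{62}$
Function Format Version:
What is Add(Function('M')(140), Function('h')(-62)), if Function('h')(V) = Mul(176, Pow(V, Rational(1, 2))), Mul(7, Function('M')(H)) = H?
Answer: Add(20, Mul(176, I, Pow(62, Rational(1, 2)))) ≈ Add(20.000, Mul(1385.8, I))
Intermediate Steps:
Function('M')(H) = Mul(Rational(1, 7), H)
Add(Function('M')(140), Function('h')(-62)) = Add(Mul(Rational(1, 7), 140), Mul(176, Pow(-62, Rational(1, 2)))) = Add(20, Mul(176, Mul(I, Pow(62, Rational(1, 2))))) = Add(20, Mul(176, I, Pow(62, Rational(1, 2))))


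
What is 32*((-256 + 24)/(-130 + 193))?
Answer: -7424/63 ≈ -117.84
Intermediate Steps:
32*((-256 + 24)/(-130 + 193)) = 32*(-232/63) = -7424/63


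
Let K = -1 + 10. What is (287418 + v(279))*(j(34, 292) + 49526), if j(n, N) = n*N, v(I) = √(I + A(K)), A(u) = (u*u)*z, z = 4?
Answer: 17088149772 + 178362*√67 ≈ 1.7090e+10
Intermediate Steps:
K = 9
A(u) = 4*u² (A(u) = (u*u)*4 = u²*4 = 4*u²)
v(I) = √(324 + I) (v(I) = √(I + 4*9²) = √(I + 4*81) = √(I + 324) = √(324 + I))
j(n, N) = N*n
(287418 + v(279))*(j(34, 292) + 49526) = (287418 + √(324 + 279))*(292*34 + 49526) = (287418 + √603)*(9928 + 49526) = (287418 + 3*√67)*59454 = 17088149772 + 178362*√67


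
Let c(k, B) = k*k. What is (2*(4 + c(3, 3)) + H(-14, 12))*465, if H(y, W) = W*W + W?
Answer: 84630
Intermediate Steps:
H(y, W) = W + W² (H(y, W) = W² + W = W + W²)
c(k, B) = k²
(2*(4 + c(3, 3)) + H(-14, 12))*465 = (2*(4 + 3²) + 12*(1 + 12))*465 = (2*(4 + 9) + 12*13)*465 = (2*13 + 156)*465 = (26 + 156)*465 = 182*465 = 84630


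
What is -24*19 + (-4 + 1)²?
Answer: -447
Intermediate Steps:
-24*19 + (-4 + 1)² = -456 + (-3)² = -456 + 9 = -447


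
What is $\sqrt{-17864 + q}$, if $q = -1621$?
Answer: $3 i \sqrt{2165} \approx 139.59 i$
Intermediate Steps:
$\sqrt{-17864 + q} = \sqrt{-17864 - 1621} = \sqrt{-19485} = 3 i \sqrt{2165}$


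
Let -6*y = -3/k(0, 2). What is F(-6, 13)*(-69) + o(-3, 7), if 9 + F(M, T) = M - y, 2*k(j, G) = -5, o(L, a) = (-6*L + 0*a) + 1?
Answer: 5201/5 ≈ 1040.2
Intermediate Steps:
o(L, a) = 1 - 6*L (o(L, a) = (-6*L + 0) + 1 = -6*L + 1 = 1 - 6*L)
k(j, G) = -5/2 (k(j, G) = (½)*(-5) = -5/2)
y = -⅕ (y = -(-1)/(2*(-5/2)) = -(-1)*(-2)/(2*5) = -⅙*6/5 = -⅕ ≈ -0.20000)
F(M, T) = -44/5 + M (F(M, T) = -9 + (M - 1*(-⅕)) = -9 + (M + ⅕) = -9 + (⅕ + M) = -44/5 + M)
F(-6, 13)*(-69) + o(-3, 7) = (-44/5 - 6)*(-69) + (1 - 6*(-3)) = -74/5*(-69) + (1 + 18) = 5106/5 + 19 = 5201/5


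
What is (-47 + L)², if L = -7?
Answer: 2916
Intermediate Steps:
(-47 + L)² = (-47 - 7)² = (-54)² = 2916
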